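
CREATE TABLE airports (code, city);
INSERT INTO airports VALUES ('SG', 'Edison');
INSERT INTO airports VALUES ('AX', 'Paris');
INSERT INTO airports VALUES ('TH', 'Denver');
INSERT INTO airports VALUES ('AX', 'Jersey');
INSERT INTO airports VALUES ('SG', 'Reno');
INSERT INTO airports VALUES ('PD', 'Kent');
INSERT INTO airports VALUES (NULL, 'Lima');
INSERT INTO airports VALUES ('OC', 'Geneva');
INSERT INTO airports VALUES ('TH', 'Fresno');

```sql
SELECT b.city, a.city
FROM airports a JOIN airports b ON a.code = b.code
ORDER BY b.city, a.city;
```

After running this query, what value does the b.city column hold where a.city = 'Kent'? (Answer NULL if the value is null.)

INNER JOIN keeps only pairs where the ON condition holds.
Matching on a.code = b.code. A NULL in a compared column never satisfies the condition.
- a[0] code=SG → 2 match(es) in b → 2 row(s).
- a[1] code=AX → 2 match(es) in b → 2 row(s).
- a[2] code=TH → 2 match(es) in b → 2 row(s).
- a[3] code=AX → 2 match(es) in b → 2 row(s).
- a[4] code=SG → 2 match(es) in b → 2 row(s).
- a[5] code=PD → 1 match(es) in b → 1 row(s).
- a[6] code=NULL → no match; dropped.
- a[7] code=OC → 1 match(es) in b → 1 row(s).
- a[8] code=TH → 2 match(es) in b → 2 row(s).

Kent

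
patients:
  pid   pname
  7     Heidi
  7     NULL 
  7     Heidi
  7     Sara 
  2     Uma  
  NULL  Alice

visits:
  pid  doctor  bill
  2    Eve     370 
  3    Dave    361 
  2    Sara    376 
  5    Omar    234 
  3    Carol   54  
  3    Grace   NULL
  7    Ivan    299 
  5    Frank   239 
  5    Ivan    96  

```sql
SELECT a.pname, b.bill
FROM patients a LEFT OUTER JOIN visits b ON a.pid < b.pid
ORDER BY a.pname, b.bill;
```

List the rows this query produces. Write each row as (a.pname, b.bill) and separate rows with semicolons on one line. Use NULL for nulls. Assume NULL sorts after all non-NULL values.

LEFT JOIN keeps every row from `patients`; unmatched rows get NULL for `visits`'s columns.
Matching on a.pid < b.pid. A NULL in a compared column never satisfies the condition.
- pid=7: no b row matches, row kept with b columns NULL.
- pid=7: no b row matches, row kept with b columns NULL.
- pid=7: no b row matches, row kept with b columns NULL.
- pid=7: no b row matches, row kept with b columns NULL.
- pid=2: 7 matching b row(s), so 7 row(s) emitted.
- pid=NULL: no b row matches, row kept with b columns NULL.

(Alice, NULL); (Heidi, NULL); (Heidi, NULL); (Sara, NULL); (Uma, 54); (Uma, 96); (Uma, 234); (Uma, 239); (Uma, 299); (Uma, 361); (Uma, NULL); (NULL, NULL)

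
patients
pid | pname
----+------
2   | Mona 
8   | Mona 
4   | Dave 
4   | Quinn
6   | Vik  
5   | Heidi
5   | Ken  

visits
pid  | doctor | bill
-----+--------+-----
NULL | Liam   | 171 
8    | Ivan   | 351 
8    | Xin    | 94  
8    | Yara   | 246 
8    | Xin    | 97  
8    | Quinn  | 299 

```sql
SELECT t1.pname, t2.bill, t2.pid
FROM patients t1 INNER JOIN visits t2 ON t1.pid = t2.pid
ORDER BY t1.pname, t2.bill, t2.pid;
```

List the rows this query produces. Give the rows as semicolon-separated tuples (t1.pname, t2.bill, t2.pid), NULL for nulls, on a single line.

(Mona, 94, 8); (Mona, 97, 8); (Mona, 246, 8); (Mona, 299, 8); (Mona, 351, 8)

INNER JOIN keeps only pairs where the ON condition holds.
Matching on t1.pid = t2.pid. A NULL in a compared column never satisfies the condition.
Matched pairs: 5.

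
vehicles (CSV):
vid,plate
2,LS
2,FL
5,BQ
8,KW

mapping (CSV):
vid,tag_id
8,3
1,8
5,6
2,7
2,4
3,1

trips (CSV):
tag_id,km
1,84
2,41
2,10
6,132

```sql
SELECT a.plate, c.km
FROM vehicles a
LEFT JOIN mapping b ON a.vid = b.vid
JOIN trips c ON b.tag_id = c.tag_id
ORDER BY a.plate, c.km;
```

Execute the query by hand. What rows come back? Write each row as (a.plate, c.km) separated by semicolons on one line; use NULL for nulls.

(BQ, 132)

Evaluate left to right. First `vehicles a LEFT JOIN mapping b` on vid: 6 row(s).
Then INNER JOIN `trips c` on tag_id: keep only rows whose b.tag_id appears in c.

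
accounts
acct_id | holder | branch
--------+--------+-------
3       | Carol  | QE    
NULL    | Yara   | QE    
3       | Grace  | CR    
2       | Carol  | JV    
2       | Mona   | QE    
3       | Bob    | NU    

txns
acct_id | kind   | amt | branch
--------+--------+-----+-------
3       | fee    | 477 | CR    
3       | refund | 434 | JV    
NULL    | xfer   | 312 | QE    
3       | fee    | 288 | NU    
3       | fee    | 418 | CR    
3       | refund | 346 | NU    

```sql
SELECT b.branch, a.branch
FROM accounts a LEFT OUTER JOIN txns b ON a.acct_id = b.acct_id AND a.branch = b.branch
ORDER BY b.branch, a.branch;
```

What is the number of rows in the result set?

8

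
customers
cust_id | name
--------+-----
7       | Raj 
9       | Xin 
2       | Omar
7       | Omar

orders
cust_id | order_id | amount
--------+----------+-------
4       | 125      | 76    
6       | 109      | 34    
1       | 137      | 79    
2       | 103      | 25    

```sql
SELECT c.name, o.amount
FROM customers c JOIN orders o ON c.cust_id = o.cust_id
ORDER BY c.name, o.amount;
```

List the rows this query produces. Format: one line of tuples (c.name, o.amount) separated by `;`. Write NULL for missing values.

(Omar, 25)

INNER JOIN keeps only pairs where the ON condition holds.
Matching on c.cust_id = o.cust_id.
Matched pairs: 1.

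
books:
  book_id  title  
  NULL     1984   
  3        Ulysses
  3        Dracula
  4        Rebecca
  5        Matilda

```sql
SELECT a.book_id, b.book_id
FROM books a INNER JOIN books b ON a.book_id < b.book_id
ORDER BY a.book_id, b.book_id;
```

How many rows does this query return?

5

INNER JOIN keeps only pairs where the ON condition holds.
Matching on a.book_id < b.book_id. A NULL in a compared column never satisfies the condition.
- a (book_id=NULL) has no partner → excluded.
- a (book_id=3) pairs with 2 row(s) of b.
- a (book_id=3) pairs with 2 row(s) of b.
- a (book_id=4) pairs with 1 row(s) of b.
- a (book_id=5) has no partner → excluded.
Total: 5 rows.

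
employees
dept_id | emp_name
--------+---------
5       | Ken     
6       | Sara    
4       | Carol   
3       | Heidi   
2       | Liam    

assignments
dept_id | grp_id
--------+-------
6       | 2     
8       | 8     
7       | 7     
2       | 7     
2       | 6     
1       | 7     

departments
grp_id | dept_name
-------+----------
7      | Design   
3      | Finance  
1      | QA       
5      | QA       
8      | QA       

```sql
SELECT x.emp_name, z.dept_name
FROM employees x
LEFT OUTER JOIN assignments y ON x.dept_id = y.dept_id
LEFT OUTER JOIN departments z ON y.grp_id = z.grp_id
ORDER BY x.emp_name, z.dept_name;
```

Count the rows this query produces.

Joins associate left-to-right: employees LEFT JOIN assignments on dept_id gives 6 intermediate row(s).
Then LEFT JOIN `departments z` on grp_id: each of those 6 rows is kept; rows whose y.grp_id has no match in z get NULL for z's columns.
Result: 6 row(s).

6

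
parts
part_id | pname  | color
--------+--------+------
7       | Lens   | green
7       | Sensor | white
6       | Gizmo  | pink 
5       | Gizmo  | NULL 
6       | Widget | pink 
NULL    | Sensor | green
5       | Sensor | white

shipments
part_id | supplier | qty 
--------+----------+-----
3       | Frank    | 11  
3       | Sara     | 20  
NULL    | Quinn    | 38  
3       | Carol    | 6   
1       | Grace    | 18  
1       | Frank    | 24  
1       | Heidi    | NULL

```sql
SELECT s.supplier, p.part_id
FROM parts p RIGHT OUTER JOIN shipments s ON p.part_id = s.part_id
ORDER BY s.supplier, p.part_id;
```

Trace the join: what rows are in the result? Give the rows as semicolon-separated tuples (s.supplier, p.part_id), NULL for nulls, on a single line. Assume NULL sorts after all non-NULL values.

(Carol, NULL); (Frank, NULL); (Frank, NULL); (Grace, NULL); (Heidi, NULL); (Quinn, NULL); (Sara, NULL)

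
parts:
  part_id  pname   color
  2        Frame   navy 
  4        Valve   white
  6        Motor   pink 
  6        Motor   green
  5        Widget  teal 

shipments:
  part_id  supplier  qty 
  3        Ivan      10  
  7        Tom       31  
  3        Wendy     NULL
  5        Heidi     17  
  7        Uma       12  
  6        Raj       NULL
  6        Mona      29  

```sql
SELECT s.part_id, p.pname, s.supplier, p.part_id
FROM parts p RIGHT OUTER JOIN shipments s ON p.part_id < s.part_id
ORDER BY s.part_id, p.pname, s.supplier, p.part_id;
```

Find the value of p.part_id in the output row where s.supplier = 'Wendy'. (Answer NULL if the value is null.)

2

RIGHT JOIN keeps every row from `shipments`; unmatched rows get NULL for `parts`'s columns.
Matching on p.part_id < s.part_id.
- p (part_id=2) pairs with 7 row(s) of s.
- p (part_id=4) pairs with 5 row(s) of s.
- p (part_id=6) pairs with 2 row(s) of s.
- p (part_id=6) pairs with 2 row(s) of s.
- p (part_id=5) pairs with 4 row(s) of s.
- every s row matched at least one p row.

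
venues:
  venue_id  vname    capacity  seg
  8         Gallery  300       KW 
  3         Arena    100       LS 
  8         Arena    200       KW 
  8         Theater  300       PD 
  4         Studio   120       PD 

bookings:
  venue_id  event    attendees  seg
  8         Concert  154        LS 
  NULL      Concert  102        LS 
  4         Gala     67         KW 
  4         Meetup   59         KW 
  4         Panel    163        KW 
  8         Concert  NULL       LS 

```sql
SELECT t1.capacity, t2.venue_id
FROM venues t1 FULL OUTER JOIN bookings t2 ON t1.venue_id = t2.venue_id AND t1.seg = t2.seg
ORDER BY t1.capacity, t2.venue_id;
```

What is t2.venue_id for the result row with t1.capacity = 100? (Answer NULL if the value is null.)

NULL

FULL OUTER JOIN keeps every row from both sides; unmatched rows get NULL for the other side's columns.
Matching on t1.venue_id = t2.venue_id AND t1.seg = t2.seg. A NULL in a compared column never satisfies the condition.
- venue_id=8, seg=KW: no t2 row matches, row kept with t2 columns NULL.
- venue_id=3, seg=LS: no t2 row matches, row kept with t2 columns NULL.
- venue_id=8, seg=KW: no t2 row matches, row kept with t2 columns NULL.
- venue_id=8, seg=PD: no t2 row matches, row kept with t2 columns NULL.
- venue_id=4, seg=PD: no t2 row matches, row kept with t2 columns NULL.
- plus 6 unmatched t2 row(s), each kept with NULL t1 columns.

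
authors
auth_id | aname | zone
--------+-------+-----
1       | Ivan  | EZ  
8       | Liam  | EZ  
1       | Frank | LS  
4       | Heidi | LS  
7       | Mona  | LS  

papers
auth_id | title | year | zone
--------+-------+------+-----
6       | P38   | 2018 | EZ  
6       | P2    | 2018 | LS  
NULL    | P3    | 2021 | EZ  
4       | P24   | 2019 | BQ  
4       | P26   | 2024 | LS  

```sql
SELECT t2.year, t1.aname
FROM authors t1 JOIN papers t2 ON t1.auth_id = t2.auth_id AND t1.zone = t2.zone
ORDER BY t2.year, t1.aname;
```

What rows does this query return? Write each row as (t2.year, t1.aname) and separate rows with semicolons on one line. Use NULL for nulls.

(2024, Heidi)

INNER JOIN keeps only pairs where the ON condition holds.
Matching on t1.auth_id = t2.auth_id AND t1.zone = t2.zone. A NULL in a compared column never satisfies the condition.
- t1[0] auth_id=1, zone=EZ → no match; dropped.
- t1[1] auth_id=8, zone=EZ → no match; dropped.
- t1[2] auth_id=1, zone=LS → no match; dropped.
- t1[3] auth_id=4, zone=LS → 1 match(es) in t2 → 1 row(s).
- t1[4] auth_id=7, zone=LS → no match; dropped.
After projecting and ordering:
t2.year | t1.aname
2024 | Heidi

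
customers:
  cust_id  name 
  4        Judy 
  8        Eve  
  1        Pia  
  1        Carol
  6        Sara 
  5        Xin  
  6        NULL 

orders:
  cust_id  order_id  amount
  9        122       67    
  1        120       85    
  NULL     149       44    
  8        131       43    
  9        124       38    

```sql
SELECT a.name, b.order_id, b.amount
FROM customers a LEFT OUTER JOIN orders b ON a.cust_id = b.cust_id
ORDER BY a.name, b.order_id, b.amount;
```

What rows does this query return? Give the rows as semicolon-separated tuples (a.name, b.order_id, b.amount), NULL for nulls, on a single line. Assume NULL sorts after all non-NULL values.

(Carol, 120, 85); (Eve, 131, 43); (Judy, NULL, NULL); (Pia, 120, 85); (Sara, NULL, NULL); (Xin, NULL, NULL); (NULL, NULL, NULL)

LEFT JOIN keeps every row from `customers`; unmatched rows get NULL for `orders`'s columns.
Matching on a.cust_id = b.cust_id. A NULL in a compared column never satisfies the condition.
Matched pairs: 3; unmatched a rows kept: 4.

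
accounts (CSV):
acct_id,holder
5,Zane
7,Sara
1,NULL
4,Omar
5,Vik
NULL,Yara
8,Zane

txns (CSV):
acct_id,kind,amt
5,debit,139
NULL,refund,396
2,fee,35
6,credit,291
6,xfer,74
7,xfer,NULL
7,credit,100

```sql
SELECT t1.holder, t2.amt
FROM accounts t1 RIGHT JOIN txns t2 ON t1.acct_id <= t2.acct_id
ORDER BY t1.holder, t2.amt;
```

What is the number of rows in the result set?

RIGHT JOIN keeps every row from `txns`; unmatched rows get NULL for `accounts`'s columns.
Matching on t1.acct_id <= t2.acct_id. A NULL in a compared column never satisfies the condition.
Matched pairs: 23; unmatched t2 rows kept: 1.
Total: 23 matched + 1 padded = 24 rows.

24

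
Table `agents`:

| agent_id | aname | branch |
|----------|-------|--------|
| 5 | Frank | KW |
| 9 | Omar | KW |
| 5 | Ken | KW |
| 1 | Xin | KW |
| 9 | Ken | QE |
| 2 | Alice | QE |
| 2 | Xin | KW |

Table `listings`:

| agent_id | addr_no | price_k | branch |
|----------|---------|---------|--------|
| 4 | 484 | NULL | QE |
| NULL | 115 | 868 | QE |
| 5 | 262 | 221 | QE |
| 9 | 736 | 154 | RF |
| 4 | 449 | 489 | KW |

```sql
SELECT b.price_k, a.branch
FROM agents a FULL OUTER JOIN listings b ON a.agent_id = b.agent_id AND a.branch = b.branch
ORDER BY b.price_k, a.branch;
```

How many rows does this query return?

12

FULL OUTER JOIN keeps every row from both sides; unmatched rows get NULL for the other side's columns.
Matching on a.agent_id = b.agent_id AND a.branch = b.branch. A NULL in a compared column never satisfies the condition.
- a (agent_id=5, branch=KW) has no partner → padded with NULL.
- a (agent_id=9, branch=KW) has no partner → padded with NULL.
- a (agent_id=5, branch=KW) has no partner → padded with NULL.
- a (agent_id=1, branch=KW) has no partner → padded with NULL.
- a (agent_id=9, branch=QE) has no partner → padded with NULL.
- a (agent_id=2, branch=QE) has no partner → padded with NULL.
- a (agent_id=2, branch=KW) has no partner → padded with NULL.
- plus 5 unmatched b row(s), each kept with NULL a columns.
Total: 0 matched + 12 padded = 12 rows.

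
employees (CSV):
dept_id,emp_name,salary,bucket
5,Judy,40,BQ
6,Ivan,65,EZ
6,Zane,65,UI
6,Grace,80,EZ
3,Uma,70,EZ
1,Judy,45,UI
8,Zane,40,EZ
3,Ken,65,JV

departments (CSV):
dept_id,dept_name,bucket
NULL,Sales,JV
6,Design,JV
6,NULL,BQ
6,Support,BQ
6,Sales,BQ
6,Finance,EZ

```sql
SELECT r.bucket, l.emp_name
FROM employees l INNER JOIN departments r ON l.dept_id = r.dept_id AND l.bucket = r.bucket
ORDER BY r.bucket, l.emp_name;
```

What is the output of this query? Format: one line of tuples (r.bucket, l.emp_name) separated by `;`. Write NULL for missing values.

INNER JOIN keeps only pairs where the ON condition holds.
Matching on l.dept_id = r.dept_id AND l.bucket = r.bucket. A NULL in a compared column never satisfies the condition.
- l[0] dept_id=5, bucket=BQ → no match; dropped.
- l[1] dept_id=6, bucket=EZ → 1 match(es) in r → 1 row(s).
- l[2] dept_id=6, bucket=UI → no match; dropped.
- l[3] dept_id=6, bucket=EZ → 1 match(es) in r → 1 row(s).
- l[4] dept_id=3, bucket=EZ → no match; dropped.
- l[5] dept_id=1, bucket=UI → no match; dropped.
- l[6] dept_id=8, bucket=EZ → no match; dropped.
- l[7] dept_id=3, bucket=JV → no match; dropped.
After projecting and ordering:
r.bucket | l.emp_name
EZ | Grace
EZ | Ivan

(EZ, Grace); (EZ, Ivan)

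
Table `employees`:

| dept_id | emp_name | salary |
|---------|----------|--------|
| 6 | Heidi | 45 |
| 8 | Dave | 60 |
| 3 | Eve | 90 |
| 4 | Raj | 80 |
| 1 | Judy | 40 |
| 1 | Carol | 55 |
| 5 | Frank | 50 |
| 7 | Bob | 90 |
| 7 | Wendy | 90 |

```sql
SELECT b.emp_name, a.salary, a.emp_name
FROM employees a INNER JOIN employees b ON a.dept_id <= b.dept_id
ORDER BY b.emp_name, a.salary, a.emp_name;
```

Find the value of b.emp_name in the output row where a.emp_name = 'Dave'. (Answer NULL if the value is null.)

Dave

INNER JOIN keeps only pairs where the ON condition holds.
Matching on a.dept_id <= b.dept_id.
- a (dept_id=6) pairs with 4 row(s) of b.
- a (dept_id=8) pairs with 1 row(s) of b.
- a (dept_id=3) pairs with 7 row(s) of b.
- a (dept_id=4) pairs with 6 row(s) of b.
- a (dept_id=1) pairs with 9 row(s) of b.
- a (dept_id=1) pairs with 9 row(s) of b.
- a (dept_id=5) pairs with 5 row(s) of b.
- a (dept_id=7) pairs with 3 row(s) of b.
- a (dept_id=7) pairs with 3 row(s) of b.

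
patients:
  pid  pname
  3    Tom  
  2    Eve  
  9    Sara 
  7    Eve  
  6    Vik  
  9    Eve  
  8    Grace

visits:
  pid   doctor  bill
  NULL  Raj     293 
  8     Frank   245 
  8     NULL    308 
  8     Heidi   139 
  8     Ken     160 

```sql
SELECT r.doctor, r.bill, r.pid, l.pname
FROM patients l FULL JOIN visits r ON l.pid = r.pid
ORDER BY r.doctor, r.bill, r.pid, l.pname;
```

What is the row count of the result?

FULL OUTER JOIN keeps every row from both sides; unmatched rows get NULL for the other side's columns.
Matching on l.pid = r.pid. A NULL in a compared column never satisfies the condition.
- l (pid=3) has no partner → padded with NULL.
- l (pid=2) has no partner → padded with NULL.
- l (pid=9) has no partner → padded with NULL.
- l (pid=7) has no partner → padded with NULL.
- l (pid=6) has no partner → padded with NULL.
- l (pid=9) has no partner → padded with NULL.
- l (pid=8) pairs with 4 row(s) of r.
- 1 row(s) from r found no l partner → padded with NULL.
Total: 4 matched + 7 padded = 11 rows.

11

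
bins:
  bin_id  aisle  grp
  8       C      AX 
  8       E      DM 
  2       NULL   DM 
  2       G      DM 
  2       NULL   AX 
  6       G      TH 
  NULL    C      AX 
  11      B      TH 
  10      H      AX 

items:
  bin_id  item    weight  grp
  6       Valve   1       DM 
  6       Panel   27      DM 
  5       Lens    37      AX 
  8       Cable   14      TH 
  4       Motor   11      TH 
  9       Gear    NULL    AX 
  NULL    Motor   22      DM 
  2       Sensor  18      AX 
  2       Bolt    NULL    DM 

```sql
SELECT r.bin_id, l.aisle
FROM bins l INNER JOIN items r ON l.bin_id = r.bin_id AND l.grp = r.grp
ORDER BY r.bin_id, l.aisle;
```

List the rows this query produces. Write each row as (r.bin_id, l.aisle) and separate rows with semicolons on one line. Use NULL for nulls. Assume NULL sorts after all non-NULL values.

(2, G); (2, NULL); (2, NULL)

INNER JOIN keeps only pairs where the ON condition holds.
Matching on l.bin_id = r.bin_id AND l.grp = r.grp. A NULL in a compared column never satisfies the condition.
- bin_id=8, grp=AX: no matching r row, dropped.
- bin_id=8, grp=DM: no matching r row, dropped.
- bin_id=2, grp=DM: 1 matching r row(s), so 1 row(s) emitted.
- bin_id=2, grp=DM: 1 matching r row(s), so 1 row(s) emitted.
- bin_id=2, grp=AX: 1 matching r row(s), so 1 row(s) emitted.
- bin_id=6, grp=TH: no matching r row, dropped.
- bin_id=NULL, grp=AX: no matching r row, dropped.
- bin_id=11, grp=TH: no matching r row, dropped.
- bin_id=10, grp=AX: no matching r row, dropped.
After projecting and ordering:
r.bin_id | l.aisle
2 | G
2 | NULL
2 | NULL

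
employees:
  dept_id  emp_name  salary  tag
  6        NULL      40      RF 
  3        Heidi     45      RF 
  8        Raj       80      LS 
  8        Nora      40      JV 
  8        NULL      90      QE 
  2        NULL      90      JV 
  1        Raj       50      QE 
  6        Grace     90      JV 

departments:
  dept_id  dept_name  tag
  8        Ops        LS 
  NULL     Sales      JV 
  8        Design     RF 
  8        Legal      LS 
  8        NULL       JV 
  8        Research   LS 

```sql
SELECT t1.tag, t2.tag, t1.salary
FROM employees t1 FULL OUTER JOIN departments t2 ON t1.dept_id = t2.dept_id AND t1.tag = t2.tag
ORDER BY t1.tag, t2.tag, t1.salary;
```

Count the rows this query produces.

12

FULL OUTER JOIN keeps every row from both sides; unmatched rows get NULL for the other side's columns.
Matching on t1.dept_id = t2.dept_id AND t1.tag = t2.tag. A NULL in a compared column never satisfies the condition.
- t1 (dept_id=6, tag=RF) has no partner → padded with NULL.
- t1 (dept_id=3, tag=RF) has no partner → padded with NULL.
- t1 (dept_id=8, tag=LS) pairs with 3 row(s) of t2.
- t1 (dept_id=8, tag=JV) pairs with 1 row(s) of t2.
- t1 (dept_id=8, tag=QE) has no partner → padded with NULL.
- t1 (dept_id=2, tag=JV) has no partner → padded with NULL.
- t1 (dept_id=1, tag=QE) has no partner → padded with NULL.
- t1 (dept_id=6, tag=JV) has no partner → padded with NULL.
- 2 row(s) from t2 found no t1 partner → padded with NULL.
Total: 4 matched + 8 padded = 12 rows.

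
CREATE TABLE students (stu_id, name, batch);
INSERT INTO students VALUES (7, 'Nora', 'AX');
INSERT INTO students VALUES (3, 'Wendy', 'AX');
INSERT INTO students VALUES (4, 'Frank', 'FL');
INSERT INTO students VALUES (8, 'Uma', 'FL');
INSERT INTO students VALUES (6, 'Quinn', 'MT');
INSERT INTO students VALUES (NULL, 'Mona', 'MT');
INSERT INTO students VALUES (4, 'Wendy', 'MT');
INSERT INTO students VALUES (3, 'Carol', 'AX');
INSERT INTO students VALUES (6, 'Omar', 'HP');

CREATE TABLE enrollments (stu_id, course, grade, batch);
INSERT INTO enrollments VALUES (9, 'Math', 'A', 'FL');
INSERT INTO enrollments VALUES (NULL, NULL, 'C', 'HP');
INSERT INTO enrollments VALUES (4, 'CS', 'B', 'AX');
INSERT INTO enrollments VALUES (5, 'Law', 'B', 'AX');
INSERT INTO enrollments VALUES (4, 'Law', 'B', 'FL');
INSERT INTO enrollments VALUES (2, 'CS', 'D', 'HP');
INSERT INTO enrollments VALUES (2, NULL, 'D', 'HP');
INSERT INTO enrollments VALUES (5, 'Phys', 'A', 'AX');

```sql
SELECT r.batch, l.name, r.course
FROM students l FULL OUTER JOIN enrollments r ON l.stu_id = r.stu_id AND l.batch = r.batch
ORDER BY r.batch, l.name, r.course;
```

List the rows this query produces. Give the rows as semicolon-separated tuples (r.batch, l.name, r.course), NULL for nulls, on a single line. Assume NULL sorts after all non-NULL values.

FULL OUTER JOIN keeps every row from both sides; unmatched rows get NULL for the other side's columns.
Matching on l.stu_id = r.stu_id AND l.batch = r.batch. A NULL in a compared column never satisfies the condition.
- l (stu_id=7, batch=AX) has no partner → padded with NULL.
- l (stu_id=3, batch=AX) has no partner → padded with NULL.
- l (stu_id=4, batch=FL) pairs with 1 row(s) of r.
- l (stu_id=8, batch=FL) has no partner → padded with NULL.
- l (stu_id=6, batch=MT) has no partner → padded with NULL.
- l (stu_id=NULL, batch=MT) has no partner → padded with NULL.
- l (stu_id=4, batch=MT) has no partner → padded with NULL.
- l (stu_id=3, batch=AX) has no partner → padded with NULL.
- l (stu_id=6, batch=HP) has no partner → padded with NULL.
- 7 r row(s) had no l match → kept, l columns NULL.

(AX, NULL, CS); (AX, NULL, Law); (AX, NULL, Phys); (FL, Frank, Law); (FL, NULL, Math); (HP, NULL, CS); (HP, NULL, NULL); (HP, NULL, NULL); (NULL, Carol, NULL); (NULL, Mona, NULL); (NULL, Nora, NULL); (NULL, Omar, NULL); (NULL, Quinn, NULL); (NULL, Uma, NULL); (NULL, Wendy, NULL); (NULL, Wendy, NULL)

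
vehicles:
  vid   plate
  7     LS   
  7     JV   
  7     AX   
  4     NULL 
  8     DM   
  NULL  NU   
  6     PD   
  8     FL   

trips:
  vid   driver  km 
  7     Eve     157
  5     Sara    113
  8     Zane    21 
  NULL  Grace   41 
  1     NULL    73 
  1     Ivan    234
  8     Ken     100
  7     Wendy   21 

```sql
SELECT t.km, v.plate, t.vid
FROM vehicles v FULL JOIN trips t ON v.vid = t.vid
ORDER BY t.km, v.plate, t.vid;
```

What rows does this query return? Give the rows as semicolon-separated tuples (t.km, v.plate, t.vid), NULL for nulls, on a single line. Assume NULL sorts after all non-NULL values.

(21, AX, 7); (21, DM, 8); (21, FL, 8); (21, JV, 7); (21, LS, 7); (41, NULL, NULL); (73, NULL, 1); (100, DM, 8); (100, FL, 8); (113, NULL, 5); (157, AX, 7); (157, JV, 7); (157, LS, 7); (234, NULL, 1); (NULL, NU, NULL); (NULL, PD, NULL); (NULL, NULL, NULL)

FULL OUTER JOIN keeps every row from both sides; unmatched rows get NULL for the other side's columns.
Matching on v.vid = t.vid. A NULL in a compared column never satisfies the condition.
- v[0] vid=7 → 2 match(es) in t → 2 row(s).
- v[1] vid=7 → 2 match(es) in t → 2 row(s).
- v[2] vid=7 → 2 match(es) in t → 2 row(s).
- v[3] vid=4 → no match; kept with NULLs on the t side.
- v[4] vid=8 → 2 match(es) in t → 2 row(s).
- v[5] vid=NULL → no match; kept with NULLs on the t side.
- v[6] vid=6 → no match; kept with NULLs on the t side.
- v[7] vid=8 → 2 match(es) in t → 2 row(s).
- 4 t row(s) had no v match → kept, v columns NULL.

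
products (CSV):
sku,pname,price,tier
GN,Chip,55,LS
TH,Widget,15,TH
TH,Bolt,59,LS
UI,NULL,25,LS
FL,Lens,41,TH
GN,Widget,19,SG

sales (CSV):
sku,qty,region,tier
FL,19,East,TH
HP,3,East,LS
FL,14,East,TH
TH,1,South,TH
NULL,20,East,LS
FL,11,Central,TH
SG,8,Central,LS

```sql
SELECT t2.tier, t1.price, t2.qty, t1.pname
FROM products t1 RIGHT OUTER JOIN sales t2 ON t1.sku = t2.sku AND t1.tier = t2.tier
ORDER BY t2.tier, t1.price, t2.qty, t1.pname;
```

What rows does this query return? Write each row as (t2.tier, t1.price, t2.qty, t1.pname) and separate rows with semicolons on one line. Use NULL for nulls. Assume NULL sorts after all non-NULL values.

RIGHT JOIN keeps every row from `sales`; unmatched rows get NULL for `products`'s columns.
Matching on t1.sku = t2.sku AND t1.tier = t2.tier. A NULL in a compared column never satisfies the condition.
- t1 row (sku=GN, tier=LS): no match.
- t1 row (sku=TH, tier=TH): matches 1 t2 row(s) → 1 output row(s).
- t1 row (sku=TH, tier=LS): no match.
- t1 row (sku=UI, tier=LS): no match.
- t1 row (sku=FL, tier=TH): matches 3 t2 row(s) → 3 output row(s).
- t1 row (sku=GN, tier=SG): no match.
- 3 row(s) from t2 found no t1 partner → padded with NULL.
After projecting and ordering:
t2.tier | t1.price | t2.qty | t1.pname
LS | NULL | 3 | NULL
LS | NULL | 8 | NULL
LS | NULL | 20 | NULL
TH | 15 | 1 | Widget
TH | 41 | 11 | Lens
TH | 41 | 14 | Lens
TH | 41 | 19 | Lens

(LS, NULL, 3, NULL); (LS, NULL, 8, NULL); (LS, NULL, 20, NULL); (TH, 15, 1, Widget); (TH, 41, 11, Lens); (TH, 41, 14, Lens); (TH, 41, 19, Lens)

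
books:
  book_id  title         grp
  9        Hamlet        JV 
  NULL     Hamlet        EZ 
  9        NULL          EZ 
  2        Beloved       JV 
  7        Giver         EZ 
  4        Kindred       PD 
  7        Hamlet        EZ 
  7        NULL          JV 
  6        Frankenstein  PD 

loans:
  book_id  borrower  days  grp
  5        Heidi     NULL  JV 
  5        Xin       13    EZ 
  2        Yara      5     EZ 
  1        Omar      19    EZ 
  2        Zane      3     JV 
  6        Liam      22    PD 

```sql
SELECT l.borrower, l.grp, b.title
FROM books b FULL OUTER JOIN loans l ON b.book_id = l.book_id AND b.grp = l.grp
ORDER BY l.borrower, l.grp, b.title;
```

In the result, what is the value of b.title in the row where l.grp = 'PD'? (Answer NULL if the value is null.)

Frankenstein

FULL OUTER JOIN keeps every row from both sides; unmatched rows get NULL for the other side's columns.
Matching on b.book_id = l.book_id AND b.grp = l.grp. A NULL in a compared column never satisfies the condition.
Matched pairs: 2; unmatched b rows kept: 7; unmatched l rows kept: 4.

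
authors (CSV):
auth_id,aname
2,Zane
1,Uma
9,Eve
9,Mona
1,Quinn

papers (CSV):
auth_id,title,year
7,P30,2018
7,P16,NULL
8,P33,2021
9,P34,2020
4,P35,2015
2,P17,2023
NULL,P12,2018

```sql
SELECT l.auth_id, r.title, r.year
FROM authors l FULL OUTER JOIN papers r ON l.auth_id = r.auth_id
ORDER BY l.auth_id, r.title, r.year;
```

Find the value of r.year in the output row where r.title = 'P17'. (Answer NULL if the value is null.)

2023

FULL OUTER JOIN keeps every row from both sides; unmatched rows get NULL for the other side's columns.
Matching on l.auth_id = r.auth_id. A NULL in a compared column never satisfies the condition.
Matched pairs: 3; unmatched l rows kept: 2; unmatched r rows kept: 5.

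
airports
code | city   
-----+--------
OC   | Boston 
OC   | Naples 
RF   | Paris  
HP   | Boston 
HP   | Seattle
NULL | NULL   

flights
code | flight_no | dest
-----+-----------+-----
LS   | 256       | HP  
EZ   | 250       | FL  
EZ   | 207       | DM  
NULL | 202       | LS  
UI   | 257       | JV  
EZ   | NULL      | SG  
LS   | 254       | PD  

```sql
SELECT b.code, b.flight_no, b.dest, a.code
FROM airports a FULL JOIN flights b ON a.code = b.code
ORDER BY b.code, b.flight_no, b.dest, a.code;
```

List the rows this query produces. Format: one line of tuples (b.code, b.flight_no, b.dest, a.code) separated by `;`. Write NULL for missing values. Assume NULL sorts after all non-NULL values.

FULL OUTER JOIN keeps every row from both sides; unmatched rows get NULL for the other side's columns.
Matching on a.code = b.code. A NULL in a compared column never satisfies the condition.
- code=OC: no b row matches, row kept with b columns NULL.
- code=OC: no b row matches, row kept with b columns NULL.
- code=RF: no b row matches, row kept with b columns NULL.
- code=HP: no b row matches, row kept with b columns NULL.
- code=HP: no b row matches, row kept with b columns NULL.
- code=NULL: no b row matches, row kept with b columns NULL.
- 7 row(s) from b found no a partner → padded with NULL.

(EZ, 207, DM, NULL); (EZ, 250, FL, NULL); (EZ, NULL, SG, NULL); (LS, 254, PD, NULL); (LS, 256, HP, NULL); (UI, 257, JV, NULL); (NULL, 202, LS, NULL); (NULL, NULL, NULL, HP); (NULL, NULL, NULL, HP); (NULL, NULL, NULL, OC); (NULL, NULL, NULL, OC); (NULL, NULL, NULL, RF); (NULL, NULL, NULL, NULL)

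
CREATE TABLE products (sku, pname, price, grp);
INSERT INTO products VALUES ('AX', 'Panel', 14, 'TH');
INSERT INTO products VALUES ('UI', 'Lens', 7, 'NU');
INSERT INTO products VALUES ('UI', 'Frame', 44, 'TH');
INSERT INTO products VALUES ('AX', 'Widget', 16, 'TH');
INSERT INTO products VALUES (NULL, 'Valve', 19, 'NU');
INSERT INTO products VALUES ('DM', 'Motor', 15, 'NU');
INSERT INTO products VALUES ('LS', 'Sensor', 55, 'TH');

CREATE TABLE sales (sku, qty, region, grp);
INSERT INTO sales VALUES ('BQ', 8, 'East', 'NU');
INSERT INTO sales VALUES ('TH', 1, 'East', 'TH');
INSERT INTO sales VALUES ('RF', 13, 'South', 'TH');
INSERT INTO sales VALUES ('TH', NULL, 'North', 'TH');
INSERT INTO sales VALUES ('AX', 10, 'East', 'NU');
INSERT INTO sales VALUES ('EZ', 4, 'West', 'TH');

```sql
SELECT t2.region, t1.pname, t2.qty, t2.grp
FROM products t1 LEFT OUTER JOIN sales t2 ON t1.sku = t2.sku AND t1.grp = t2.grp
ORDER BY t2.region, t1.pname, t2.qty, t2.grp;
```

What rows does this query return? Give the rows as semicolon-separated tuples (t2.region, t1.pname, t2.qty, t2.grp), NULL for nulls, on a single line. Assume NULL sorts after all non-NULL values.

LEFT JOIN keeps every row from `products`; unmatched rows get NULL for `sales`'s columns.
Matching on t1.sku = t2.sku AND t1.grp = t2.grp. A NULL in a compared column never satisfies the condition.
- t1[0] sku=AX, grp=TH → no match; kept with NULLs on the t2 side.
- t1[1] sku=UI, grp=NU → no match; kept with NULLs on the t2 side.
- t1[2] sku=UI, grp=TH → no match; kept with NULLs on the t2 side.
- t1[3] sku=AX, grp=TH → no match; kept with NULLs on the t2 side.
- t1[4] sku=NULL, grp=NU → no match; kept with NULLs on the t2 side.
- t1[5] sku=DM, grp=NU → no match; kept with NULLs on the t2 side.
- t1[6] sku=LS, grp=TH → no match; kept with NULLs on the t2 side.
After projecting and ordering:
t2.region | t1.pname | t2.qty | t2.grp
NULL | Frame | NULL | NULL
NULL | Lens | NULL | NULL
NULL | Motor | NULL | NULL
NULL | Panel | NULL | NULL
NULL | Sensor | NULL | NULL
NULL | Valve | NULL | NULL
NULL | Widget | NULL | NULL

(NULL, Frame, NULL, NULL); (NULL, Lens, NULL, NULL); (NULL, Motor, NULL, NULL); (NULL, Panel, NULL, NULL); (NULL, Sensor, NULL, NULL); (NULL, Valve, NULL, NULL); (NULL, Widget, NULL, NULL)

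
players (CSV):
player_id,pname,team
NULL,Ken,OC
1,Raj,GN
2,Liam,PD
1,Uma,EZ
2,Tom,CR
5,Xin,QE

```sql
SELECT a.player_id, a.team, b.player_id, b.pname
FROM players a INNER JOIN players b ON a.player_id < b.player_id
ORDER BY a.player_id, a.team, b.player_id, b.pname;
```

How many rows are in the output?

8

INNER JOIN keeps only pairs where the ON condition holds.
Matching on a.player_id < b.player_id. A NULL in a compared column never satisfies the condition.
- a row (player_id=NULL): no match → dropped.
- a row (player_id=1): matches 3 b row(s) → 3 output row(s).
- a row (player_id=2): matches 1 b row(s) → 1 output row(s).
- a row (player_id=1): matches 3 b row(s) → 3 output row(s).
- a row (player_id=2): matches 1 b row(s) → 1 output row(s).
- a row (player_id=5): no match → dropped.
Total: 8 rows.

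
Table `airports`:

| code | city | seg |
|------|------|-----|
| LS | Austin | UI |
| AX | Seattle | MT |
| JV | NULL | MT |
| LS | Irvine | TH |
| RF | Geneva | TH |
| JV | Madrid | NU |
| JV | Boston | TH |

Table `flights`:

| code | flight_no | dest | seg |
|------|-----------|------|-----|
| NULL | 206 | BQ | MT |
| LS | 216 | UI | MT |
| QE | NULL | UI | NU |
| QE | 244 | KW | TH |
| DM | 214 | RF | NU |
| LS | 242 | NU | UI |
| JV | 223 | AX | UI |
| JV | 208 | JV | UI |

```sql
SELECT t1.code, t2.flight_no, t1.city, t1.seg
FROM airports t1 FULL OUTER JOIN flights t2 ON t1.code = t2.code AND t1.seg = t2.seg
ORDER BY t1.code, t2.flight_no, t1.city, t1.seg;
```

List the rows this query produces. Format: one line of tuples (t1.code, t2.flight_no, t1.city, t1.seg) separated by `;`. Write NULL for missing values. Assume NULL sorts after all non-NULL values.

FULL OUTER JOIN keeps every row from both sides; unmatched rows get NULL for the other side's columns.
Matching on t1.code = t2.code AND t1.seg = t2.seg. A NULL in a compared column never satisfies the condition.
Matched pairs: 1; unmatched t1 rows kept: 6; unmatched t2 rows kept: 7.

(AX, NULL, Seattle, MT); (JV, NULL, Boston, TH); (JV, NULL, Madrid, NU); (JV, NULL, NULL, MT); (LS, 242, Austin, UI); (LS, NULL, Irvine, TH); (RF, NULL, Geneva, TH); (NULL, 206, NULL, NULL); (NULL, 208, NULL, NULL); (NULL, 214, NULL, NULL); (NULL, 216, NULL, NULL); (NULL, 223, NULL, NULL); (NULL, 244, NULL, NULL); (NULL, NULL, NULL, NULL)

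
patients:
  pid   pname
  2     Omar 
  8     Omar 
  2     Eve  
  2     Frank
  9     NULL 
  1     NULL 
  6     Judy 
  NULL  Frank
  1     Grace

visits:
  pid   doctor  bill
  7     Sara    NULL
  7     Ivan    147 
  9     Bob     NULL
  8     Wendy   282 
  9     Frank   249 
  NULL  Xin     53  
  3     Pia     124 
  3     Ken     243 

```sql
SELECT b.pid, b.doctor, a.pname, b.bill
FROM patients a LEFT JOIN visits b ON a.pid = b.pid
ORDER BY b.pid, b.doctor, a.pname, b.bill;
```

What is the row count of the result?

10

LEFT JOIN keeps every row from `patients`; unmatched rows get NULL for `visits`'s columns.
Matching on a.pid = b.pid. A NULL in a compared column never satisfies the condition.
- a row (pid=2): no match → kept, b columns NULL.
- a row (pid=8): matches 1 b row(s) → 1 output row(s).
- a row (pid=2): no match → kept, b columns NULL.
- a row (pid=2): no match → kept, b columns NULL.
- a row (pid=9): matches 2 b row(s) → 2 output row(s).
- a row (pid=1): no match → kept, b columns NULL.
- a row (pid=6): no match → kept, b columns NULL.
- a row (pid=NULL): no match → kept, b columns NULL.
- a row (pid=1): no match → kept, b columns NULL.
Total: 3 matched + 7 padded = 10 rows.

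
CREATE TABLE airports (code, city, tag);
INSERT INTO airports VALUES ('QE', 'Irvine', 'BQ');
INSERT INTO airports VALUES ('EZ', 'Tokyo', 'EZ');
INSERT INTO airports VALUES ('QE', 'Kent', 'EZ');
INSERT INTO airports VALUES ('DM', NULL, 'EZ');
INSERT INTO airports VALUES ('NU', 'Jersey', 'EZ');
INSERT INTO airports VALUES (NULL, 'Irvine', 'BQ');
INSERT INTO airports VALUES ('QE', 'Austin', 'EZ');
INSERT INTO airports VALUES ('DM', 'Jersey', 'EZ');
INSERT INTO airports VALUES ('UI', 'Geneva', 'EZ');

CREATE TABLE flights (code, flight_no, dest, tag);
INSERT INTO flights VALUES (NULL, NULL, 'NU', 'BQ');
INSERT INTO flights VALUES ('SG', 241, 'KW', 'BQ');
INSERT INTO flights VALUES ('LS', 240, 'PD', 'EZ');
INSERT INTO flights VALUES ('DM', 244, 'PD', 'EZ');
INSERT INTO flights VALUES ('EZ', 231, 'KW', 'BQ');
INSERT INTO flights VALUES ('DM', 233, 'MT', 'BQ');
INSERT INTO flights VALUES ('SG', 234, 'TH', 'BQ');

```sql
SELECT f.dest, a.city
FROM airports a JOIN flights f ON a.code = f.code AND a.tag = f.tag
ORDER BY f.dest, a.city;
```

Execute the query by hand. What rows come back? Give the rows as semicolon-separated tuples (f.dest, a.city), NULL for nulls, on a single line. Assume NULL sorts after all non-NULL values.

(PD, Jersey); (PD, NULL)

INNER JOIN keeps only pairs where the ON condition holds.
Matching on a.code = f.code AND a.tag = f.tag. A NULL in a compared column never satisfies the condition.
Matched pairs: 2.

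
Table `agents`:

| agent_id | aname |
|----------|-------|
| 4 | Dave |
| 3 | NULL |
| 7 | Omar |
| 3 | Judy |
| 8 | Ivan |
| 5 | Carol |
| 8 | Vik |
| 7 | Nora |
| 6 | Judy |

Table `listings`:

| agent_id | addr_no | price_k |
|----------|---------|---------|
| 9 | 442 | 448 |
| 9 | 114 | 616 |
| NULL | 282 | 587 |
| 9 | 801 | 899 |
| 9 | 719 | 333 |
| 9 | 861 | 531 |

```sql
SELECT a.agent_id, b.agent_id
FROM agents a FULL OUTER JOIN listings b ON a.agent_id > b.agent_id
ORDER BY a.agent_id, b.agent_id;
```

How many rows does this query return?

15

FULL OUTER JOIN keeps every row from both sides; unmatched rows get NULL for the other side's columns.
Matching on a.agent_id > b.agent_id. A NULL in a compared column never satisfies the condition.
- a (agent_id=4) has no partner → padded with NULL.
- a (agent_id=3) has no partner → padded with NULL.
- a (agent_id=7) has no partner → padded with NULL.
- a (agent_id=3) has no partner → padded with NULL.
- a (agent_id=8) has no partner → padded with NULL.
- a (agent_id=5) has no partner → padded with NULL.
- a (agent_id=8) has no partner → padded with NULL.
- a (agent_id=7) has no partner → padded with NULL.
- a (agent_id=6) has no partner → padded with NULL.
- 6 b row(s) had no a match → kept, a columns NULL.
Total: 0 matched + 15 padded = 15 rows.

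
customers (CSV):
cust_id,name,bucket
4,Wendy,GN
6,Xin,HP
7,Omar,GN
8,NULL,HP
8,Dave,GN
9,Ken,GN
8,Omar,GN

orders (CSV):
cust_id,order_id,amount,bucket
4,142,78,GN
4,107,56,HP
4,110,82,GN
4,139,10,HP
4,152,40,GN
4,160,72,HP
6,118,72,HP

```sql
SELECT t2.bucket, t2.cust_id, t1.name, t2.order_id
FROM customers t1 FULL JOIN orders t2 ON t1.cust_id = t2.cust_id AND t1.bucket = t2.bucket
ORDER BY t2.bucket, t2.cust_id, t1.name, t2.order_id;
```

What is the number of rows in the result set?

12

FULL OUTER JOIN keeps every row from both sides; unmatched rows get NULL for the other side's columns.
Matching on t1.cust_id = t2.cust_id AND t1.bucket = t2.bucket.
- t1 (cust_id=4, bucket=GN) pairs with 3 row(s) of t2.
- t1 (cust_id=6, bucket=HP) pairs with 1 row(s) of t2.
- t1 (cust_id=7, bucket=GN) has no partner → padded with NULL.
- t1 (cust_id=8, bucket=HP) has no partner → padded with NULL.
- t1 (cust_id=8, bucket=GN) has no partner → padded with NULL.
- t1 (cust_id=9, bucket=GN) has no partner → padded with NULL.
- t1 (cust_id=8, bucket=GN) has no partner → padded with NULL.
- plus 3 unmatched t2 row(s), each kept with NULL t1 columns.
Total: 4 matched + 8 padded = 12 rows.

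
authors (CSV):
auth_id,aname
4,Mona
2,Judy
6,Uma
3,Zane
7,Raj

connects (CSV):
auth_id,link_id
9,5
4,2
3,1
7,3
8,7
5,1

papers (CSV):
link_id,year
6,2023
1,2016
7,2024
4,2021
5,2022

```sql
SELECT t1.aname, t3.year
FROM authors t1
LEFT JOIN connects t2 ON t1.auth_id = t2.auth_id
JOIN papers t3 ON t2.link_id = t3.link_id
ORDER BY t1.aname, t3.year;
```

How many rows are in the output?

1

Joins associate left-to-right: authors LEFT JOIN connects on auth_id gives 5 intermediate row(s).
Then INNER JOIN `papers t3` on link_id: keep only rows whose t2.link_id appears in t3.
Result: 1 row(s).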